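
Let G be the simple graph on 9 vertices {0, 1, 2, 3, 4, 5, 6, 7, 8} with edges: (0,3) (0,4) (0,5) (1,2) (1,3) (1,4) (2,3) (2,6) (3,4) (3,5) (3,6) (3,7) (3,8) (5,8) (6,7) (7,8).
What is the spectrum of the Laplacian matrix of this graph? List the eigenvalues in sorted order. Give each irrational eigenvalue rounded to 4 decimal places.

Each diagonal entry of L is the vertex degree and each off-diagonal entry is -1 where an edge is present, 0 otherwise; in the order [0, 1, 2, 3, 4, 5, 6, 7, 8] the diagonal is [3, 3, 3, 8, 3, 3, 3, 3, 3]. Diagonalising L (or applying a numerical eigensolver to the 9x9 matrix) gives the spectrum above. The single zero eigenvalue shows the graph is connected. The largest eigenvalue, 9, is at most the vertex count 9. The eigenvalues sum to 32, which equals trace(L) = 2|E|.

[0, 1.5858, 1.5858, 3, 3, 4.4142, 4.4142, 5, 9]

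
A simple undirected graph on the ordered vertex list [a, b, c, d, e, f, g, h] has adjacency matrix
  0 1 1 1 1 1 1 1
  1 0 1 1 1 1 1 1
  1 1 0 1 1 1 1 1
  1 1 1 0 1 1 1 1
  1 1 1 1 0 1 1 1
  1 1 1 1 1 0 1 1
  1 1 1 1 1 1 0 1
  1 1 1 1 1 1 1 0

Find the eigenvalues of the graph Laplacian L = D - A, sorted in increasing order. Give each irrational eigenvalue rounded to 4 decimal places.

Each diagonal entry of L is the vertex degree and each off-diagonal entry is -1 where an edge is present, 0 otherwise; in the order [a, b, c, d, e, f, g, h] the diagonal is [7, 7, 7, 7, 7, 7, 7, 7]. Since every row of L sums to 0, the all-ones vector is in the kernel and 0 is an eigenvalue. There is one zero in the spectrum, matching the 1 component.

[0, 8, 8, 8, 8, 8, 8, 8]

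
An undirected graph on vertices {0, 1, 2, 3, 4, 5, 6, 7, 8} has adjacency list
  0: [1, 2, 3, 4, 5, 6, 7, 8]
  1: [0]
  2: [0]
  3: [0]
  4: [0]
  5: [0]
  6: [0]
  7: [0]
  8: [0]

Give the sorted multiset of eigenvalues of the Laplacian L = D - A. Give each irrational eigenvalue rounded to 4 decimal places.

With the vertex order [0, 1, 2, 3, 4, 5, 6, 7, 8], the degrees are [8, 1, 1, 1, 1, 1, 1, 1, 1], giving D = diag(8, 1, 1, 1, 1, 1, 1, 1, 1) and L = D - A. Diagonalising L (or applying a numerical eigensolver to the 9x9 matrix) gives the spectrum above. The largest eigenvalue, 9, is at most the vertex count 9.

[0, 1, 1, 1, 1, 1, 1, 1, 9]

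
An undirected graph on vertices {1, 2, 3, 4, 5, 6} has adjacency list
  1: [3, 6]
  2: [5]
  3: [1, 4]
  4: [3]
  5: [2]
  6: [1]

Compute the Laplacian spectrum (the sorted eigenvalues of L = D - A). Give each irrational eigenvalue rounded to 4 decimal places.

With the vertex order [1, 2, 3, 4, 5, 6], the degrees are [2, 1, 2, 1, 1, 1], giving D = diag(2, 1, 2, 1, 1, 1) and L = D - A. L is symmetric positive semidefinite, so every eigenvalue is real and nonnegative. The 2 zero eigenvalues correspond to the 2 connected components. The largest eigenvalue, 3.4142, is at most the vertex count 6.

[0, 0, 0.5858, 2, 2, 3.4142]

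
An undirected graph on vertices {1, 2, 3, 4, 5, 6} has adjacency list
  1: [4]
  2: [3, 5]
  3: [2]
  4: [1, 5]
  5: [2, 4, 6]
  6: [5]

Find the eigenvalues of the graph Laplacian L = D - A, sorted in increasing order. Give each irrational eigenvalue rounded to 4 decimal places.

[0, 0.3820, 0.6972, 2, 2.6180, 4.3028]

Each diagonal entry of L is the vertex degree and each off-diagonal entry is -1 where an edge is present, 0 otherwise; in the order [1, 2, 3, 4, 5, 6] the diagonal is [1, 2, 1, 2, 3, 1]. Since every row of L sums to 0, the all-ones vector is in the kernel and 0 is an eigenvalue. There is one zero in the spectrum, matching the 1 component. The eigenvalues sum to 10, which equals trace(L) = 2|E|.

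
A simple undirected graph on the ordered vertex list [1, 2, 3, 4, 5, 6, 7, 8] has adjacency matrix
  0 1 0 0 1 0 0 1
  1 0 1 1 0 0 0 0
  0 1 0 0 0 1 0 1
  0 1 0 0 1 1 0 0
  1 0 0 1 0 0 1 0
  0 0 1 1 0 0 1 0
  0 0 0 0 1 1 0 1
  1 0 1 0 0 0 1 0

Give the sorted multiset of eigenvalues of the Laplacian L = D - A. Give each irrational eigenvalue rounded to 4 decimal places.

[0, 2, 2, 2, 4, 4, 4, 6]

With the vertex order [1, 2, 3, 4, 5, 6, 7, 8], the degrees are [3, 3, 3, 3, 3, 3, 3, 3], giving D = diag(3, 3, 3, 3, 3, 3, 3, 3) and L = D - A. Diagonalising L (or applying a numerical eigensolver to the 8x8 matrix) gives the spectrum above. The single zero eigenvalue shows the graph is connected. The eigenvalues sum to 24, which equals trace(L) = 2|E|. There is one zero in the spectrum, matching the 1 component.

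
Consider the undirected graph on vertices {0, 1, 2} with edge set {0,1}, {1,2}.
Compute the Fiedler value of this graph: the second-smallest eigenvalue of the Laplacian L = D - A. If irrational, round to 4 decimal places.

Each diagonal entry of L is the vertex degree and each off-diagonal entry is -1 where an edge is present, 0 otherwise; in the order [0, 1, 2] the diagonal is [1, 2, 1]. The sorted Laplacian eigenvalues are [0, 1, 3]; the algebraic connectivity is the second entry, 1. By the matrix-tree theorem the graph has (1/3) * product of the nonzero eigenvalues = 1 spanning tree. The largest eigenvalue, 3, is at most the vertex count 3.

1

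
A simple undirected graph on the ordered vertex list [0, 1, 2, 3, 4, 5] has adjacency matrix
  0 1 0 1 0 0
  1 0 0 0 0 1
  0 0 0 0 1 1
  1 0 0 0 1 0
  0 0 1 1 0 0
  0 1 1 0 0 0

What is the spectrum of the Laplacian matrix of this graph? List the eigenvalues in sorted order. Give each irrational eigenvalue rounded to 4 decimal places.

Each diagonal entry of L is the vertex degree and each off-diagonal entry is -1 where an edge is present, 0 otherwise; in the order [0, 1, 2, 3, 4, 5] the diagonal is [2, 2, 2, 2, 2, 2]. Diagonalising L (or applying a numerical eigensolver to the 6x6 matrix) gives the spectrum above. The eigenvalues sum to 12, which equals trace(L) = 2|E|. There is one zero in the spectrum, matching the 1 component.

[0, 1, 1, 3, 3, 4]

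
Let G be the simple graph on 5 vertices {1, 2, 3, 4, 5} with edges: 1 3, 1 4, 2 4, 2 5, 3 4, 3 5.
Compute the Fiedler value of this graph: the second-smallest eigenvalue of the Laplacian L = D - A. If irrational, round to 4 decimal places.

Reading degrees in the order [1, 2, 3, 4, 5] gives [2, 2, 3, 3, 2]; set D = diag(2, 2, 3, 3, 2) and form L = D - A. The smallest Laplacian eigenvalue is always 0. The next one, lambda_2 = 1.3820, measures how hard the graph is to disconnect: larger values mean better connectivity. There is one zero in the spectrum, matching the 1 component.

1.3820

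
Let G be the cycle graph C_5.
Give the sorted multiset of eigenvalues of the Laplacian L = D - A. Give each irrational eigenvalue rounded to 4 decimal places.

[0, 1.3820, 1.3820, 3.6180, 3.6180]

The graph has 5 vertices and degree multiset [2, 2, 2, 2, 2]; D is the diagonal matrix of degrees and L = D - A. The multiplicity of 0 as a Laplacian eigenvalue equals the number of connected components. The single zero eigenvalue shows the graph is connected. By the matrix-tree theorem the graph has (1/5) * product of the nonzero eigenvalues = 5 spanning trees. The largest eigenvalue, 3.6180, is at most the vertex count 5.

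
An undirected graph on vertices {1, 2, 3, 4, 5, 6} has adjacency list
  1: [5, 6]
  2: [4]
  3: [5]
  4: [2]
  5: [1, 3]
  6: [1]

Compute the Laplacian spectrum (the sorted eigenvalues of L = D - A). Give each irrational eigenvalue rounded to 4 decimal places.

[0, 0, 0.5858, 2, 2, 3.4142]

Reading degrees in the order [1, 2, 3, 4, 5, 6] gives [2, 1, 1, 1, 2, 1]; set D = diag(2, 1, 1, 1, 2, 1) and form L = D - A. Diagonalising L (or applying a numerical eigensolver to the 6x6 matrix) gives the spectrum above. The 2 zero eigenvalues correspond to the 2 connected components. The largest eigenvalue, 3.4142, is at most the vertex count 6. There are 2 zeros in the spectrum, matching the 2 components.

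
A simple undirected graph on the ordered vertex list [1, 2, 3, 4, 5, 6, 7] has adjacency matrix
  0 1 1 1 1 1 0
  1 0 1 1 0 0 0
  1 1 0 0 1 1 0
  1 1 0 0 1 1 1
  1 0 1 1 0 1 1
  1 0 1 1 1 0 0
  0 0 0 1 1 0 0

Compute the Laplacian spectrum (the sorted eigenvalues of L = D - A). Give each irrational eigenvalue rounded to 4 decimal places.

[0, 1.8181, 3.1981, 4.5550, 5.5936, 6.2470, 6.5884]

Each diagonal entry of L is the vertex degree and each off-diagonal entry is -1 where an edge is present, 0 otherwise; in the order [1, 2, 3, 4, 5, 6, 7] the diagonal is [5, 3, 4, 5, 5, 4, 2]. Diagonalising L (or applying a numerical eigensolver to the 7x7 matrix) gives the spectrum above.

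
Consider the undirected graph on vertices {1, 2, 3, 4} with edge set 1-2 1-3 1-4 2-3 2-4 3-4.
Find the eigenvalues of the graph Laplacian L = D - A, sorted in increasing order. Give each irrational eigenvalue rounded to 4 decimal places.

Reading degrees in the order [1, 2, 3, 4] gives [3, 3, 3, 3]; set D = diag(3, 3, 3, 3) and form L = D - A. Diagonalising L (or applying a numerical eigensolver to the 4x4 matrix) gives the spectrum above. The single zero eigenvalue shows the graph is connected.

[0, 4, 4, 4]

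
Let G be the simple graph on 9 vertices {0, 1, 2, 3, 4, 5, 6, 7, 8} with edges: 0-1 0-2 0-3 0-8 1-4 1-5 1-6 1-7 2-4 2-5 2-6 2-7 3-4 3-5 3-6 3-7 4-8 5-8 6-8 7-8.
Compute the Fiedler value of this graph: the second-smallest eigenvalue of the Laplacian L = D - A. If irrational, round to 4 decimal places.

4

Reading degrees in the order [0, 1, 2, 3, 4, 5, 6, 7, 8] gives [4, 5, 5, 5, 4, 4, 4, 4, 5]; set D = diag(4, 5, 5, 5, 4, 4, 4, 4, 5) and form L = D - A. The smallest Laplacian eigenvalue is always 0. The next one, lambda_2 = 4, measures how hard the graph is to disconnect: larger values mean better connectivity. By the matrix-tree theorem the graph has (1/9) * product of the nonzero eigenvalues = 32000 spanning trees.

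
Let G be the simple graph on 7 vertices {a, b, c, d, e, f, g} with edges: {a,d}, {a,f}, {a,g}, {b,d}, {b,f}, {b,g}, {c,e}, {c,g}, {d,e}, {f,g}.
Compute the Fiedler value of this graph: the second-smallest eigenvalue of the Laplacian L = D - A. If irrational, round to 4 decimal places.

Each diagonal entry of L is the vertex degree and each off-diagonal entry is -1 where an edge is present, 0 otherwise; in the order [a, b, c, d, e, f, g] the diagonal is [3, 3, 2, 3, 2, 3, 4]. Computing the eigenvalues of L and sorting gives [0, 1.1301, 2.0778, 3, 3.5257, 4.7621, 5.5043]. The Fiedler value lambda_2 = 1.1301 is strictly positive, so the graph is connected. There is one zero in the spectrum, matching the 1 component. By the matrix-tree theorem the graph has (1/7) * product of the nonzero eigenvalues = 93 spanning trees.

1.1301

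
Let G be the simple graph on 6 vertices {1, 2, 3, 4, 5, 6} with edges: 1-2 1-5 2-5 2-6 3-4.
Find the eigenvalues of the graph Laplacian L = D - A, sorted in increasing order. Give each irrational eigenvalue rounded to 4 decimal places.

[0, 0, 1, 2, 3, 4]

Reading degrees in the order [1, 2, 3, 4, 5, 6] gives [2, 3, 1, 1, 2, 1]; set D = diag(2, 3, 1, 1, 2, 1) and form L = D - A. The multiplicity of 0 as a Laplacian eigenvalue equals the number of connected components. The 2 zero eigenvalues correspond to the 2 connected components. The eigenvalues sum to 10, which equals trace(L) = 2|E|.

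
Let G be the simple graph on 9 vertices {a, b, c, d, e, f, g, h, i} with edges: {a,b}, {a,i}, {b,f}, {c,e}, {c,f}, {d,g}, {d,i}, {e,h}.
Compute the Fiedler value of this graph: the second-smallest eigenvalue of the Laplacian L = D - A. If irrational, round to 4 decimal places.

With the vertex order [a, b, c, d, e, f, g, h, i], the degrees are [2, 2, 2, 2, 2, 2, 1, 1, 2], giving D = diag(2, 2, 2, 2, 2, 2, 1, 1, 2) and L = D - A. The smallest Laplacian eigenvalue is always 0. The next one, lambda_2 = 0.1206, measures how hard the graph is to disconnect: larger values mean better connectivity. The eigenvalues sum to 16, which equals trace(L) = 2|E|. There is one zero in the spectrum, matching the 1 component.

0.1206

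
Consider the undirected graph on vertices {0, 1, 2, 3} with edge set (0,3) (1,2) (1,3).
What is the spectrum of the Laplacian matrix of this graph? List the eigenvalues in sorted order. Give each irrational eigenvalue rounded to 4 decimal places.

[0, 0.5858, 2, 3.4142]

With the vertex order [0, 1, 2, 3], the degrees are [1, 2, 1, 2], giving D = diag(1, 2, 1, 2) and L = D - A. Diagonalising L (or applying a numerical eigensolver to the 4x4 matrix) gives the spectrum above. The eigenvalues sum to 6, which equals trace(L) = 2|E|. The largest eigenvalue, 3.4142, is at most the vertex count 4.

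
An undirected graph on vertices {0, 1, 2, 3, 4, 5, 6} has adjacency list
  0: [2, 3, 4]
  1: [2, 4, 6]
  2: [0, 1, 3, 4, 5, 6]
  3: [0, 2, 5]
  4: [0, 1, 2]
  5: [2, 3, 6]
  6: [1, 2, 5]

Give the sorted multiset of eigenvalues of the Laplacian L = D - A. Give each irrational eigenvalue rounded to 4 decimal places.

Reading degrees in the order [0, 1, 2, 3, 4, 5, 6] gives [3, 3, 6, 3, 3, 3, 3]; set D = diag(3, 3, 6, 3, 3, 3, 3) and form L = D - A. L is symmetric positive semidefinite, so every eigenvalue is real and nonnegative. There is one zero in the spectrum, matching the 1 component. The largest eigenvalue, 7, is at most the vertex count 7.

[0, 2, 2, 4, 4, 5, 7]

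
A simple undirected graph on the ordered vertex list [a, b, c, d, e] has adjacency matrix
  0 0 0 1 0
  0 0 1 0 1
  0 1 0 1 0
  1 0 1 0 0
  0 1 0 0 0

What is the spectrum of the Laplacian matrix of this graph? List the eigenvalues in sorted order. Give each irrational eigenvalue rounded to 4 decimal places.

With the vertex order [a, b, c, d, e], the degrees are [1, 2, 2, 2, 1], giving D = diag(1, 2, 2, 2, 1) and L = D - A. Since every row of L sums to 0, the all-ones vector is in the kernel and 0 is an eigenvalue. The single zero eigenvalue shows the graph is connected. The eigenvalues sum to 8, which equals trace(L) = 2|E|.

[0, 0.3820, 1.3820, 2.6180, 3.6180]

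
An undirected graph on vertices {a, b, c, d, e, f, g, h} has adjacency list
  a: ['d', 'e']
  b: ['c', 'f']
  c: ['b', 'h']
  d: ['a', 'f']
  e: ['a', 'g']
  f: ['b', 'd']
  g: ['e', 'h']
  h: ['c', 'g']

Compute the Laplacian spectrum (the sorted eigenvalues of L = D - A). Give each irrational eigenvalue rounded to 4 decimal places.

[0, 0.5858, 0.5858, 2, 2, 3.4142, 3.4142, 4]

Each diagonal entry of L is the vertex degree and each off-diagonal entry is -1 where an edge is present, 0 otherwise; in the order [a, b, c, d, e, f, g, h] the diagonal is [2, 2, 2, 2, 2, 2, 2, 2]. Since every row of L sums to 0, the all-ones vector is in the kernel and 0 is an eigenvalue. The largest eigenvalue, 4, is at most the vertex count 8.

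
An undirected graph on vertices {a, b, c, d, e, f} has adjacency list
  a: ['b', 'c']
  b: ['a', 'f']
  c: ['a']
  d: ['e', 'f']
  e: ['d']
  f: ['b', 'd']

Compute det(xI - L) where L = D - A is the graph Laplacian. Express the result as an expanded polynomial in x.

Reading degrees in the order [a, b, c, d, e, f] gives [2, 2, 1, 2, 1, 2]; set D = diag(2, 2, 1, 2, 1, 2) and form L = D - A. L has integer entries, so p(x) = det(xI - L) has integer coefficients. Expanding the determinant yields x^6 - 10x^5 + 36x^4 - 56x^3 + 35x^2 - 6x. The coefficient of x^5 equals -trace(L) = -10, matching the sum of degrees.

x^6 - 10x^5 + 36x^4 - 56x^3 + 35x^2 - 6x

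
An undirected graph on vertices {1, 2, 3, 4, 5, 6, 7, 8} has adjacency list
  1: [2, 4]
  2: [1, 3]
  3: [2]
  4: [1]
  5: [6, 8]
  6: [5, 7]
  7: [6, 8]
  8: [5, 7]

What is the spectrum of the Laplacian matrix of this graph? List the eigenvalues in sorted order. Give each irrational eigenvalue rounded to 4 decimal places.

[0, 0, 0.5858, 2, 2, 2, 3.4142, 4]

Each diagonal entry of L is the vertex degree and each off-diagonal entry is -1 where an edge is present, 0 otherwise; in the order [1, 2, 3, 4, 5, 6, 7, 8] the diagonal is [2, 2, 1, 1, 2, 2, 2, 2]. Diagonalising L (or applying a numerical eigensolver to the 8x8 matrix) gives the spectrum above. The 2 zero eigenvalues correspond to the 2 connected components.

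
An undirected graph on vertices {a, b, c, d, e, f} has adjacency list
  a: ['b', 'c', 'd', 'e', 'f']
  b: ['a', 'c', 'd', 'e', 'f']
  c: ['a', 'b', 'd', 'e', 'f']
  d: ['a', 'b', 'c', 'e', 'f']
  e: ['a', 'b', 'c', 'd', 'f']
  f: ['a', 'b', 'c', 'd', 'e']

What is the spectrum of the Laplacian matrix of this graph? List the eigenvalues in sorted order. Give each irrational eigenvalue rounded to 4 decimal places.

Each diagonal entry of L is the vertex degree and each off-diagonal entry is -1 where an edge is present, 0 otherwise; in the order [a, b, c, d, e, f] the diagonal is [5, 5, 5, 5, 5, 5]. The multiplicity of 0 as a Laplacian eigenvalue equals the number of connected components. The single zero eigenvalue shows the graph is connected. The eigenvalues sum to 30, which equals trace(L) = 2|E|.

[0, 6, 6, 6, 6, 6]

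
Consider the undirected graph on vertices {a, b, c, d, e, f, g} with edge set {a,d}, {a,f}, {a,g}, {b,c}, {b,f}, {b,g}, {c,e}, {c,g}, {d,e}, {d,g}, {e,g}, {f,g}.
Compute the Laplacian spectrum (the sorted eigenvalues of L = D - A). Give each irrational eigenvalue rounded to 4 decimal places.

[0, 2, 2, 4, 4, 5, 7]

Each diagonal entry of L is the vertex degree and each off-diagonal entry is -1 where an edge is present, 0 otherwise; in the order [a, b, c, d, e, f, g] the diagonal is [3, 3, 3, 3, 3, 3, 6]. The multiplicity of 0 as a Laplacian eigenvalue equals the number of connected components. By the matrix-tree theorem the graph has (1/7) * product of the nonzero eigenvalues = 320 spanning trees.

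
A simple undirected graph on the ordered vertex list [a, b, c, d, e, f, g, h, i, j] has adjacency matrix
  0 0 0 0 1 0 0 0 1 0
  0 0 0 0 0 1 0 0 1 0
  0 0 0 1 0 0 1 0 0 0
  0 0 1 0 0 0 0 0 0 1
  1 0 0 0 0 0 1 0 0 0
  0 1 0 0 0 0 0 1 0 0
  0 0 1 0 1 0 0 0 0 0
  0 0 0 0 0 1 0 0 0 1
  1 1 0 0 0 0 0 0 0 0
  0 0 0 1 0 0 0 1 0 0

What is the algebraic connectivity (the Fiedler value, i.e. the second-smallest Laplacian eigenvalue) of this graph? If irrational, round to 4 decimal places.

Reading degrees in the order [a, b, c, d, e, f, g, h, i, j] gives [2, 2, 2, 2, 2, 2, 2, 2, 2, 2]; set D = diag(2, 2, 2, 2, 2, 2, 2, 2, 2, 2) and form L = D - A. The sorted Laplacian eigenvalues are [0, 0.3820, 0.3820, 1.3820, 1.3820, 2.6180, 2.6180, 3.6180, 3.6180, 4]; the algebraic connectivity is the second entry, 0.3820. The eigenvalues sum to 20, which equals trace(L) = 2|E|. The largest eigenvalue, 4, is at most the vertex count 10.

0.3820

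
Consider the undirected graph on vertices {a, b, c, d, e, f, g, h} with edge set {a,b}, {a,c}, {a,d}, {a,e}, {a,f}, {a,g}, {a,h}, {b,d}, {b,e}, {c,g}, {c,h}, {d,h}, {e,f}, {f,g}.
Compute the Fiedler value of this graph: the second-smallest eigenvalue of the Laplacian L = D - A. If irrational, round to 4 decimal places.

1.7530

Reading degrees in the order [a, b, c, d, e, f, g, h] gives [7, 3, 3, 3, 3, 3, 3, 3]; set D = diag(7, 3, 3, 3, 3, 3, 3, 3) and form L = D - A. The sorted Laplacian eigenvalues are [0, 1.7530, 1.7530, 3.4450, 3.4450, 4.8019, 4.8019, 8]; the algebraic connectivity is the second entry, 1.7530. The eigenvalues sum to 28, which equals trace(L) = 2|E|.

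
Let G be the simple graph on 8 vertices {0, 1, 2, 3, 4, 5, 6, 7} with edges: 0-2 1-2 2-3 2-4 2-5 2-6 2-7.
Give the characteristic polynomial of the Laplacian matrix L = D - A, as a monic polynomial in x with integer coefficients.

x^8 - 14x^7 + 63x^6 - 140x^5 + 175x^4 - 126x^3 + 49x^2 - 8x

Reading degrees in the order [0, 1, 2, 3, 4, 5, 6, 7] gives [1, 1, 7, 1, 1, 1, 1, 1]; set D = diag(1, 1, 7, 1, 1, 1, 1, 1) and form L = D - A. The eigenvalues of L are [0, 1, 1, 1, 1, 1, 1, 8]; the characteristic polynomial is the product of (x - lambda_i), which multiplies out to x^8 - 14x^7 + 63x^6 - 140x^5 + 175x^4 - 126x^3 + 49x^2 - 8x. The coefficient of x^7 equals -trace(L) = -14, matching the sum of degrees. The eigenvalues sum to 14, which equals trace(L) = 2|E|.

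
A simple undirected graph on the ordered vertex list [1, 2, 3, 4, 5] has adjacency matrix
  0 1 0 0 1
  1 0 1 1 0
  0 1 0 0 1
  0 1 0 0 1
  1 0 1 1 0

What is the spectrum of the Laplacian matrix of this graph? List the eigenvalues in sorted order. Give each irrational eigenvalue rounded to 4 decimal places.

Each diagonal entry of L is the vertex degree and each off-diagonal entry is -1 where an edge is present, 0 otherwise; in the order [1, 2, 3, 4, 5] the diagonal is [2, 3, 2, 2, 3]. Diagonalising L (or applying a numerical eigensolver to the 5x5 matrix) gives the spectrum above. The largest eigenvalue, 5, is at most the vertex count 5.

[0, 2, 2, 3, 5]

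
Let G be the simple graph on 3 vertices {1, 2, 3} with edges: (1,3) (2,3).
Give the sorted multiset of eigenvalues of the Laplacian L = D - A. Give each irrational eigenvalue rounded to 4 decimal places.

Each diagonal entry of L is the vertex degree and each off-diagonal entry is -1 where an edge is present, 0 otherwise; in the order [1, 2, 3] the diagonal is [1, 1, 2]. Diagonalising L (or applying a numerical eigensolver to the 3x3 matrix) gives the spectrum above. By the matrix-tree theorem the graph has (1/3) * product of the nonzero eigenvalues = 1 spanning tree. The eigenvalues sum to 4, which equals trace(L) = 2|E|.

[0, 1, 3]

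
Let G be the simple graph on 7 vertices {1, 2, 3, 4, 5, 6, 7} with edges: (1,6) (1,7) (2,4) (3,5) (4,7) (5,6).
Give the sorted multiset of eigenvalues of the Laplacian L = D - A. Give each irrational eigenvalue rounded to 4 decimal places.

[0, 0.1981, 0.7530, 1.5550, 2.4450, 3.2470, 3.8019]

Reading degrees in the order [1, 2, 3, 4, 5, 6, 7] gives [2, 1, 1, 2, 2, 2, 2]; set D = diag(2, 1, 1, 2, 2, 2, 2) and form L = D - A. The multiplicity of 0 as a Laplacian eigenvalue equals the number of connected components. The single zero eigenvalue shows the graph is connected. There is one zero in the spectrum, matching the 1 component. The eigenvalues sum to 12, which equals trace(L) = 2|E|.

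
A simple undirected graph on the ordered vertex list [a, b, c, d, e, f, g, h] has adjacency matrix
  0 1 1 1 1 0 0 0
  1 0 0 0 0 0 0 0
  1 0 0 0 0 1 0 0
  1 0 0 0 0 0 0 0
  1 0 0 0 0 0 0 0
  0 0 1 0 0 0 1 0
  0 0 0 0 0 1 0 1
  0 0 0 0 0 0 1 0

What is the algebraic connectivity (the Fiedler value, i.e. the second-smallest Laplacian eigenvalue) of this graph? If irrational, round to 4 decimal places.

Reading degrees in the order [a, b, c, d, e, f, g, h] gives [4, 1, 2, 1, 1, 2, 2, 1]; set D = diag(4, 1, 2, 1, 1, 2, 2, 1) and form L = D - A. The smallest Laplacian eigenvalue is always 0. The next one, lambda_2 = 0.2023, measures how hard the graph is to disconnect: larger values mean better connectivity. The largest eigenvalue, 5.0979, is at most the vertex count 8.

0.2023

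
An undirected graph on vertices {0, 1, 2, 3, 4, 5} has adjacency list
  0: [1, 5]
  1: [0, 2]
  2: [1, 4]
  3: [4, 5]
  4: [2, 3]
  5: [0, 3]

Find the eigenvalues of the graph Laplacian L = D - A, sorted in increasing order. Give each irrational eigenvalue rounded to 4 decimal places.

With the vertex order [0, 1, 2, 3, 4, 5], the degrees are [2, 2, 2, 2, 2, 2], giving D = diag(2, 2, 2, 2, 2, 2) and L = D - A. Diagonalising L (or applying a numerical eigensolver to the 6x6 matrix) gives the spectrum above. The single zero eigenvalue shows the graph is connected. There is one zero in the spectrum, matching the 1 component.

[0, 1, 1, 3, 3, 4]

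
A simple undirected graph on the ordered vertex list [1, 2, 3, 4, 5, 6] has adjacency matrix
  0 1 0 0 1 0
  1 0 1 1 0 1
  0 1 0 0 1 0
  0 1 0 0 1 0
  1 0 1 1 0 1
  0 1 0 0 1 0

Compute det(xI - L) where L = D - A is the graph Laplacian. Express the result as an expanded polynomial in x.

Reading degrees in the order [1, 2, 3, 4, 5, 6] gives [2, 4, 2, 2, 4, 2]; set D = diag(2, 4, 2, 2, 4, 2) and form L = D - A. The eigenvalues of L are [0, 2, 2, 2, 4, 6]; the characteristic polynomial is the product of (x - lambda_i), which multiplies out to x^6 - 16x^5 + 96x^4 - 272x^3 + 368x^2 - 192x. The coefficient of x^5 equals -trace(L) = -16, matching the sum of degrees.

x^6 - 16x^5 + 96x^4 - 272x^3 + 368x^2 - 192x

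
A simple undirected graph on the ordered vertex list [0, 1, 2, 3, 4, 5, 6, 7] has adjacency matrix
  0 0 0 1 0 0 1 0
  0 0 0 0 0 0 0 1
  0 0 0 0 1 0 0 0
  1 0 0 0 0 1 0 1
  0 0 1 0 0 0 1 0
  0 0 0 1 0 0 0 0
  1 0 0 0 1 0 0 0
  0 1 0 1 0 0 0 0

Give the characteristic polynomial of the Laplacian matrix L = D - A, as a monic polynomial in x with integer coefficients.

Each diagonal entry of L is the vertex degree and each off-diagonal entry is -1 where an edge is present, 0 otherwise; in the order [0, 1, 2, 3, 4, 5, 6, 7] the diagonal is [2, 1, 1, 3, 2, 1, 2, 2]. Computing det(xI - L) by cofactor expansion (or equivalently via sum-over-permutations) gives x^8 - 14x^7 + 77x^6 - 212x^5 + 308x^4 - 228x^3 + 76x^2 - 8x. The coefficient of x^7 equals -trace(L) = -14, matching the sum of degrees. By the matrix-tree theorem the graph has (1/8) * product of the nonzero eigenvalues = 1 spanning tree.

x^8 - 14x^7 + 77x^6 - 212x^5 + 308x^4 - 228x^3 + 76x^2 - 8x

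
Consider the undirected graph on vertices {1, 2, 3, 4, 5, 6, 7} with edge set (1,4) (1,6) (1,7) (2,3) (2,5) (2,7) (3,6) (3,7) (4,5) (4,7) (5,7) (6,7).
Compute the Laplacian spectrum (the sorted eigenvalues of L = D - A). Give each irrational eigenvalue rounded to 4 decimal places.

[0, 2, 2, 4, 4, 5, 7]

Reading degrees in the order [1, 2, 3, 4, 5, 6, 7] gives [3, 3, 3, 3, 3, 3, 6]; set D = diag(3, 3, 3, 3, 3, 3, 6) and form L = D - A. L is symmetric positive semidefinite, so every eigenvalue is real and nonnegative. The eigenvalues sum to 24, which equals trace(L) = 2|E|.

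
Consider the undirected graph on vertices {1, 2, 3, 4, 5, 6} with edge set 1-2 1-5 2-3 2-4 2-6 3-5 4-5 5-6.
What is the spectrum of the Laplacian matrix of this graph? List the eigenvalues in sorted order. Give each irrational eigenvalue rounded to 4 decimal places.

Reading degrees in the order [1, 2, 3, 4, 5, 6] gives [2, 4, 2, 2, 4, 2]; set D = diag(2, 4, 2, 2, 4, 2) and form L = D - A. Diagonalising L (or applying a numerical eigensolver to the 6x6 matrix) gives the spectrum above.

[0, 2, 2, 2, 4, 6]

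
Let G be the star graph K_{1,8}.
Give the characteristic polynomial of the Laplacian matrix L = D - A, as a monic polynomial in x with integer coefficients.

The graph has 9 vertices and degree multiset [8, 1, 1, 1, 1, 1, 1, 1, 1]; D is the diagonal matrix of degrees and L = D - A. Computing det(xI - L) by cofactor expansion (or equivalently via sum-over-permutations) gives x^9 - 16x^8 + 84x^7 - 224x^6 + 350x^5 - 336x^4 + 196x^3 - 64x^2 + 9x. The constant term is 0 because L is singular (the all-ones vector lies in its kernel). The eigenvalues sum to 16, which equals trace(L) = 2|E|.

x^9 - 16x^8 + 84x^7 - 224x^6 + 350x^5 - 336x^4 + 196x^3 - 64x^2 + 9x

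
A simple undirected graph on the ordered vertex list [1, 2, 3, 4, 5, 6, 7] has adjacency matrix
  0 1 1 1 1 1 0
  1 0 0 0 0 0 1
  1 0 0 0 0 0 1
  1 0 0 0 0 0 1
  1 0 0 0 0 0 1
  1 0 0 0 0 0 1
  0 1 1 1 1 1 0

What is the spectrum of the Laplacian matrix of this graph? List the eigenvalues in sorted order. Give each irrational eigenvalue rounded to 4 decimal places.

Each diagonal entry of L is the vertex degree and each off-diagonal entry is -1 where an edge is present, 0 otherwise; in the order [1, 2, 3, 4, 5, 6, 7] the diagonal is [5, 2, 2, 2, 2, 2, 5]. Since every row of L sums to 0, the all-ones vector is in the kernel and 0 is an eigenvalue. The single zero eigenvalue shows the graph is connected. The largest eigenvalue, 7, is at most the vertex count 7.

[0, 2, 2, 2, 2, 5, 7]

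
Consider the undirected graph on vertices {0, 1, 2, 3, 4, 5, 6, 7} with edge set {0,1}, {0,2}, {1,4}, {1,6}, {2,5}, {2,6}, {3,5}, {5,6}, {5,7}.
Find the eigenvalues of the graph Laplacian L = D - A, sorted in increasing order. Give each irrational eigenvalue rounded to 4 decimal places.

[0, 0.4515, 1, 1.0828, 2.2707, 3.1371, 4.8776, 5.1803]

With the vertex order [0, 1, 2, 3, 4, 5, 6, 7], the degrees are [2, 3, 3, 1, 1, 4, 3, 1], giving D = diag(2, 3, 3, 1, 1, 4, 3, 1) and L = D - A. The multiplicity of 0 as a Laplacian eigenvalue equals the number of connected components. The single zero eigenvalue shows the graph is connected.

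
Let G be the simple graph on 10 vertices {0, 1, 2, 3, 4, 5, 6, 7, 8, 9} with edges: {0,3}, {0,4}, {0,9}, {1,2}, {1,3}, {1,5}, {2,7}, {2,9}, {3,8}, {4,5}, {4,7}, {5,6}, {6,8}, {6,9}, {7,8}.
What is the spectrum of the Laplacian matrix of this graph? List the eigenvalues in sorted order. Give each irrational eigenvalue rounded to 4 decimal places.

[0, 2, 2, 2, 2, 2, 5, 5, 5, 5]

With the vertex order [0, 1, 2, 3, 4, 5, 6, 7, 8, 9], the degrees are [3, 3, 3, 3, 3, 3, 3, 3, 3, 3], giving D = diag(3, 3, 3, 3, 3, 3, 3, 3, 3, 3) and L = D - A. The multiplicity of 0 as a Laplacian eigenvalue equals the number of connected components. The eigenvalues sum to 30, which equals trace(L) = 2|E|.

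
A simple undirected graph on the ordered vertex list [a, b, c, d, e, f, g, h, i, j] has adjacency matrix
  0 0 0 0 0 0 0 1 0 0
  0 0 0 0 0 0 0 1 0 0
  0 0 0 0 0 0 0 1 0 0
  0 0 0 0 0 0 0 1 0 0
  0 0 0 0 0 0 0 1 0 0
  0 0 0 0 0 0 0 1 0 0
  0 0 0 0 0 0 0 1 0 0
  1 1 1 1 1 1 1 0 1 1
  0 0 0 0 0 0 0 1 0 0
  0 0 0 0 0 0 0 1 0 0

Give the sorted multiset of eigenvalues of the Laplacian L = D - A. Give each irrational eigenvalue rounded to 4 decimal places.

Each diagonal entry of L is the vertex degree and each off-diagonal entry is -1 where an edge is present, 0 otherwise; in the order [a, b, c, d, e, f, g, h, i, j] the diagonal is [1, 1, 1, 1, 1, 1, 1, 9, 1, 1]. Since every row of L sums to 0, the all-ones vector is in the kernel and 0 is an eigenvalue. The single zero eigenvalue shows the graph is connected. By the matrix-tree theorem the graph has (1/10) * product of the nonzero eigenvalues = 1 spanning tree.

[0, 1, 1, 1, 1, 1, 1, 1, 1, 10]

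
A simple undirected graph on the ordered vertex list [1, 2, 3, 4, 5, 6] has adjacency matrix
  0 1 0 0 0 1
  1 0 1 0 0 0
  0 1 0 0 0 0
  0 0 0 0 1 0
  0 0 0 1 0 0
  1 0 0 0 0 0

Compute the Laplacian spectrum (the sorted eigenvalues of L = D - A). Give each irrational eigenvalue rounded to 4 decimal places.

[0, 0, 0.5858, 2, 2, 3.4142]

Each diagonal entry of L is the vertex degree and each off-diagonal entry is -1 where an edge is present, 0 otherwise; in the order [1, 2, 3, 4, 5, 6] the diagonal is [2, 2, 1, 1, 1, 1]. The multiplicity of 0 as a Laplacian eigenvalue equals the number of connected components. The 2 zero eigenvalues correspond to the 2 connected components.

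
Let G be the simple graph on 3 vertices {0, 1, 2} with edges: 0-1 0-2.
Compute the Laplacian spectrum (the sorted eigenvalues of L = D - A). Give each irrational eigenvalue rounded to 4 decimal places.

[0, 1, 3]

With the vertex order [0, 1, 2], the degrees are [2, 1, 1], giving D = diag(2, 1, 1) and L = D - A. The multiplicity of 0 as a Laplacian eigenvalue equals the number of connected components. The single zero eigenvalue shows the graph is connected. By the matrix-tree theorem the graph has (1/3) * product of the nonzero eigenvalues = 1 spanning tree.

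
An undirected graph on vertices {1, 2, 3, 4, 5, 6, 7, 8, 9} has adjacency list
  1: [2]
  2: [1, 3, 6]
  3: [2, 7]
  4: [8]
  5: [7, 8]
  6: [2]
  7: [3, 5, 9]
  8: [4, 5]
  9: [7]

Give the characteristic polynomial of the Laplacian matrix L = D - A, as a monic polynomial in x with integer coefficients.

Each diagonal entry of L is the vertex degree and each off-diagonal entry is -1 where an edge is present, 0 otherwise; in the order [1, 2, 3, 4, 5, 6, 7, 8, 9] the diagonal is [1, 3, 2, 1, 2, 1, 3, 2, 1]. Computing det(xI - L) by cofactor expansion (or equivalently via sum-over-permutations) gives x^9 - 16x^8 + 103x^7 - 344x^6 + 643x^5 - 678x^4 + 384x^3 - 102x^2 + 9x. The constant term is 0 because L is singular (the all-ones vector lies in its kernel). The eigenvalues sum to 16, which equals trace(L) = 2|E|. The largest eigenvalue, 4.4909, is at most the vertex count 9.

x^9 - 16x^8 + 103x^7 - 344x^6 + 643x^5 - 678x^4 + 384x^3 - 102x^2 + 9x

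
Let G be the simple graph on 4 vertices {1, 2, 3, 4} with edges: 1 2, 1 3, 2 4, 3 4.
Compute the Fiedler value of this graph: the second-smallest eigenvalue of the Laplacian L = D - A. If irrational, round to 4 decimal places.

Each diagonal entry of L is the vertex degree and each off-diagonal entry is -1 where an edge is present, 0 otherwise; in the order [1, 2, 3, 4] the diagonal is [2, 2, 2, 2]. The smallest Laplacian eigenvalue is always 0. The next one, lambda_2 = 2, measures how hard the graph is to disconnect: larger values mean better connectivity. There is one zero in the spectrum, matching the 1 component.

2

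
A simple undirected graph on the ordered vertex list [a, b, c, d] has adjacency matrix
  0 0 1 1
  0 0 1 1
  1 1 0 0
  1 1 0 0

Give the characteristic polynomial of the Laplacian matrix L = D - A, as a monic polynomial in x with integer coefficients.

Reading degrees in the order [a, b, c, d] gives [2, 2, 2, 2]; set D = diag(2, 2, 2, 2) and form L = D - A. L has integer entries, so p(x) = det(xI - L) has integer coefficients. Expanding the determinant yields x^4 - 8x^3 + 20x^2 - 16x. The constant term is 0 because L is singular (the all-ones vector lies in its kernel). By the matrix-tree theorem the graph has (1/4) * product of the nonzero eigenvalues = 4 spanning trees.

x^4 - 8x^3 + 20x^2 - 16x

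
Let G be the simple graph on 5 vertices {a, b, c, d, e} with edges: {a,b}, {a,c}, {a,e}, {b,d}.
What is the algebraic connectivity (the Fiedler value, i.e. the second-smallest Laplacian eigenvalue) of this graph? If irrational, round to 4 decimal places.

Reading degrees in the order [a, b, c, d, e] gives [3, 2, 1, 1, 1]; set D = diag(3, 2, 1, 1, 1) and form L = D - A. The sorted Laplacian eigenvalues are [0, 0.5188, 1, 2.3111, 4.1701]; the algebraic connectivity is the second entry, 0.5188. The eigenvalues sum to 8, which equals trace(L) = 2|E|.

0.5188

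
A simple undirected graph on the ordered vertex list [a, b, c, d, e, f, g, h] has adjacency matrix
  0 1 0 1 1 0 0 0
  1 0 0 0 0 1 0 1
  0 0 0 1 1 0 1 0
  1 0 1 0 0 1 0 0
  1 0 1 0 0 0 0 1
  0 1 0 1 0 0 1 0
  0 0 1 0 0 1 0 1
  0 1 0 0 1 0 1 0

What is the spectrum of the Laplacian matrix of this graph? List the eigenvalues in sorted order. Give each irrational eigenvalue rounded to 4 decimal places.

[0, 2, 2, 2, 4, 4, 4, 6]

Reading degrees in the order [a, b, c, d, e, f, g, h] gives [3, 3, 3, 3, 3, 3, 3, 3]; set D = diag(3, 3, 3, 3, 3, 3, 3, 3) and form L = D - A. Diagonalising L (or applying a numerical eigensolver to the 8x8 matrix) gives the spectrum above. The single zero eigenvalue shows the graph is connected. The largest eigenvalue, 6, is at most the vertex count 8. By the matrix-tree theorem the graph has (1/8) * product of the nonzero eigenvalues = 384 spanning trees.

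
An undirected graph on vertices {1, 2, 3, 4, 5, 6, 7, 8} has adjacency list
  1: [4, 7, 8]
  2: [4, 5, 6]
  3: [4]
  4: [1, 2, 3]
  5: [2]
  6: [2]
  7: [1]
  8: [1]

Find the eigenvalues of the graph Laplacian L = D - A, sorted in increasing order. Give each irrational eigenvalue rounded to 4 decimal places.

Each diagonal entry of L is the vertex degree and each off-diagonal entry is -1 where an edge is present, 0 otherwise; in the order [1, 2, 3, 4, 5, 6, 7, 8] the diagonal is [3, 3, 1, 3, 1, 1, 1, 1]. The multiplicity of 0 as a Laplacian eigenvalue equals the number of connected components. The single zero eigenvalue shows the graph is connected.

[0, 0.2679, 0.6571, 1, 1, 2.5293, 3.7321, 4.8136]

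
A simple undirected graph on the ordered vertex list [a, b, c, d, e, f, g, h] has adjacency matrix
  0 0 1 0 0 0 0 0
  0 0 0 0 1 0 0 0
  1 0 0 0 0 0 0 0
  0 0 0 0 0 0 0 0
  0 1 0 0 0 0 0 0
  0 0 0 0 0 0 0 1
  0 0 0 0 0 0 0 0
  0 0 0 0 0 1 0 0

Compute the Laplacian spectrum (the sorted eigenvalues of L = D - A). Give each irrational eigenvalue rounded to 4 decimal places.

With the vertex order [a, b, c, d, e, f, g, h], the degrees are [1, 1, 1, 0, 1, 1, 0, 1], giving D = diag(1, 1, 1, 0, 1, 1, 0, 1) and L = D - A. Since every row of L sums to 0, the all-ones vector is in the kernel and 0 is an eigenvalue. The 5 zero eigenvalues correspond to the 5 connected components.

[0, 0, 0, 0, 0, 2, 2, 2]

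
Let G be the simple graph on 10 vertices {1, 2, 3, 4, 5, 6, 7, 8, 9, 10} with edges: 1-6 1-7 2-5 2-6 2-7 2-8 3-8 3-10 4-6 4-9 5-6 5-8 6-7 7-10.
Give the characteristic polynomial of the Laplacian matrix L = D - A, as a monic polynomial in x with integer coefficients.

x^10 - 28x^9 + 332x^8 - 2176x^7 + 8630x^6 - 21296x^5 + 32331x^4 - 28654x^3 + 13112x^2 - 2240x

With the vertex order [1, 2, 3, 4, 5, 6, 7, 8, 9, 10], the degrees are [2, 4, 2, 2, 3, 5, 4, 3, 1, 2], giving D = diag(2, 4, 2, 2, 3, 5, 4, 3, 1, 2) and L = D - A. L has integer entries, so p(x) = det(xI - L) has integer coefficients. Expanding the determinant yields x^10 - 28x^9 + 332x^8 - 2176x^7 + 8630x^6 - 21296x^5 + 32331x^4 - 28654x^3 + 13112x^2 - 2240x. The constant term is 0 because L is singular (the all-ones vector lies in its kernel).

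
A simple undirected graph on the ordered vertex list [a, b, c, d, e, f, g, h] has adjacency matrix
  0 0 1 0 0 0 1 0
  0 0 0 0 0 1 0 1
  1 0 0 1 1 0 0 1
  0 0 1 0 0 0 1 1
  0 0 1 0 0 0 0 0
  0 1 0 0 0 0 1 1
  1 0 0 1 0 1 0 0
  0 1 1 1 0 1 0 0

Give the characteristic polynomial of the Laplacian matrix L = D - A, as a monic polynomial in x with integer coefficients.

x^8 - 22x^7 + 197x^6 - 924x^5 + 2431x^4 - 3550x^3 + 2629x^2 - 752x

Each diagonal entry of L is the vertex degree and each off-diagonal entry is -1 where an edge is present, 0 otherwise; in the order [a, b, c, d, e, f, g, h] the diagonal is [2, 2, 4, 3, 1, 3, 3, 4]. L has integer entries, so p(x) = det(xI - L) has integer coefficients. Expanding the determinant yields x^8 - 22x^7 + 197x^6 - 924x^5 + 2431x^4 - 3550x^3 + 2629x^2 - 752x. The constant term is 0 because L is singular (the all-ones vector lies in its kernel).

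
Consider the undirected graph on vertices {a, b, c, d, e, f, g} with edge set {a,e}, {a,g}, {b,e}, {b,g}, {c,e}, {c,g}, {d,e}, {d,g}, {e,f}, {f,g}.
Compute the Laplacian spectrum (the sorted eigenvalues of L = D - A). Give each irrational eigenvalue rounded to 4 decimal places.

Reading degrees in the order [a, b, c, d, e, f, g] gives [2, 2, 2, 2, 5, 2, 5]; set D = diag(2, 2, 2, 2, 5, 2, 5) and form L = D - A. The multiplicity of 0 as a Laplacian eigenvalue equals the number of connected components. The single zero eigenvalue shows the graph is connected.

[0, 2, 2, 2, 2, 5, 7]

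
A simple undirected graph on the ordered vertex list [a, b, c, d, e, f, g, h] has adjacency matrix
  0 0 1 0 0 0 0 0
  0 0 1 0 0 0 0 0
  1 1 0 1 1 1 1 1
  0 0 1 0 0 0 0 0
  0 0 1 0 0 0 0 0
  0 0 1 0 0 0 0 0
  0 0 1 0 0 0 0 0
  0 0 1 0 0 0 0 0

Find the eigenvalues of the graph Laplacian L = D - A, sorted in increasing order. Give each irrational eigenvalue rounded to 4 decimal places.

Each diagonal entry of L is the vertex degree and each off-diagonal entry is -1 where an edge is present, 0 otherwise; in the order [a, b, c, d, e, f, g, h] the diagonal is [1, 1, 7, 1, 1, 1, 1, 1]. Since every row of L sums to 0, the all-ones vector is in the kernel and 0 is an eigenvalue. By the matrix-tree theorem the graph has (1/8) * product of the nonzero eigenvalues = 1 spanning tree.

[0, 1, 1, 1, 1, 1, 1, 8]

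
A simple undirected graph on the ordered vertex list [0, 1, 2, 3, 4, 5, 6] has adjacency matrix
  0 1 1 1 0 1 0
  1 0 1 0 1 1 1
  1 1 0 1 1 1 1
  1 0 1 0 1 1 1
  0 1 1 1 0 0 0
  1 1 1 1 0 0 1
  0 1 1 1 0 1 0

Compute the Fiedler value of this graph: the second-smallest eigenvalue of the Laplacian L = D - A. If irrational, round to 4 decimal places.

Each diagonal entry of L is the vertex degree and each off-diagonal entry is -1 where an edge is present, 0 otherwise; in the order [0, 1, 2, 3, 4, 5, 6] the diagonal is [4, 5, 6, 5, 3, 5, 4]. Computing the eigenvalues of L and sorting gives [0, 3, 4, 5, 6, 7, 7]. The Fiedler value lambda_2 = 3 is strictly positive, so the graph is connected. By the matrix-tree theorem the graph has (1/7) * product of the nonzero eigenvalues = 2520 spanning trees.

3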